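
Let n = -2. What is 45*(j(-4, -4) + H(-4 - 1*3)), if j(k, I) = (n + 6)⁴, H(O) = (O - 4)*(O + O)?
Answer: 18450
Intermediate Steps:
H(O) = 2*O*(-4 + O) (H(O) = (-4 + O)*(2*O) = 2*O*(-4 + O))
j(k, I) = 256 (j(k, I) = (-2 + 6)⁴ = 4⁴ = 256)
45*(j(-4, -4) + H(-4 - 1*3)) = 45*(256 + 2*(-4 - 1*3)*(-4 + (-4 - 1*3))) = 45*(256 + 2*(-4 - 3)*(-4 + (-4 - 3))) = 45*(256 + 2*(-7)*(-4 - 7)) = 45*(256 + 2*(-7)*(-11)) = 45*(256 + 154) = 45*410 = 18450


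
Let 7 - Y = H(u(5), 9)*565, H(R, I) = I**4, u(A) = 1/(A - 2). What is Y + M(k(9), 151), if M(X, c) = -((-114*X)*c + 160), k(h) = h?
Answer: -3552192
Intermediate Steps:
u(A) = 1/(-2 + A)
M(X, c) = -160 + 114*X*c (M(X, c) = -(-114*X*c + 160) = -(160 - 114*X*c) = -160 + 114*X*c)
Y = -3706958 (Y = 7 - 9**4*565 = 7 - 6561*565 = 7 - 1*3706965 = 7 - 3706965 = -3706958)
Y + M(k(9), 151) = -3706958 + (-160 + 114*9*151) = -3706958 + (-160 + 154926) = -3706958 + 154766 = -3552192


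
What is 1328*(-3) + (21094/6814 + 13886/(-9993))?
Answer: -135581779015/34046151 ≈ -3982.3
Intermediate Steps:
1328*(-3) + (21094/6814 + 13886/(-9993)) = -3984 + (21094*(1/6814) + 13886*(-1/9993)) = -3984 + (10547/3407 - 13886/9993) = -3984 + 58086569/34046151 = -135581779015/34046151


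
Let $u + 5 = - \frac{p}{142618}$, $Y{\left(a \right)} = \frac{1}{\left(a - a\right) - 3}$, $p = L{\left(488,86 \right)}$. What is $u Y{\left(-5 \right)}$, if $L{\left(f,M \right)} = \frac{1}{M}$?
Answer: $\frac{61325741}{36795444} \approx 1.6667$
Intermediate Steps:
$p = \frac{1}{86} \approx 0.011628$
$Y{\left(a \right)} = - \frac{1}{3}$ ($Y{\left(a \right)} = \frac{1}{0 - 3} = \frac{1}{-3} = - \frac{1}{3}$)
$u = - \frac{61325741}{12265148}$ ($u = -5 - \frac{1}{86 \cdot 142618} = -5 - \frac{1}{86} \cdot \frac{1}{142618} = -5 - \frac{1}{12265148} = - \frac{61325741}{12265148} \approx -5.0$)
$u Y{\left(-5 \right)} = \left(- \frac{61325741}{12265148}\right) \left(- \frac{1}{3}\right) = \frac{61325741}{36795444}$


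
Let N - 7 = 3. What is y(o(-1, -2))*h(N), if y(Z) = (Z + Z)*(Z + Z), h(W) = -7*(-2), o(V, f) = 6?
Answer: 2016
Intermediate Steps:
N = 10 (N = 7 + 3 = 10)
h(W) = 14
y(Z) = 4*Z² (y(Z) = (2*Z)*(2*Z) = 4*Z²)
y(o(-1, -2))*h(N) = (4*6²)*14 = (4*36)*14 = 144*14 = 2016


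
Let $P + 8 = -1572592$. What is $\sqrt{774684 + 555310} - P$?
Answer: $1572600 + \sqrt{1329994} \approx 1.5738 \cdot 10^{6}$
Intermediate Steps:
$P = -1572600$ ($P = -8 - 1572592 = -1572600$)
$\sqrt{774684 + 555310} - P = \sqrt{774684 + 555310} - -1572600 = \sqrt{1329994} + 1572600 = 1572600 + \sqrt{1329994}$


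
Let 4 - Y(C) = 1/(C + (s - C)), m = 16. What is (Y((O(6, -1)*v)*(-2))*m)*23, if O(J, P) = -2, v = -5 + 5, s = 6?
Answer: 4232/3 ≈ 1410.7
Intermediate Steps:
v = 0
Y(C) = 23/6 (Y(C) = 4 - 1/(C + (6 - C)) = 4 - 1/6 = 4 - 1*⅙ = 4 - ⅙ = 23/6)
(Y((O(6, -1)*v)*(-2))*m)*23 = ((23/6)*16)*23 = (184/3)*23 = 4232/3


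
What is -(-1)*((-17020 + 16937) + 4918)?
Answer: 4835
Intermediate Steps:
-(-1)*((-17020 + 16937) + 4918) = -(-1)*(-83 + 4918) = -(-1)*4835 = -1*(-4835) = 4835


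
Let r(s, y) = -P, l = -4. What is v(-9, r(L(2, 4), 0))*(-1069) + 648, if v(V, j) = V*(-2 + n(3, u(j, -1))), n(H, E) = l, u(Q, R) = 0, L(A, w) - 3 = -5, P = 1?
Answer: -57078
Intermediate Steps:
L(A, w) = -2 (L(A, w) = 3 - 5 = -2)
n(H, E) = -4
r(s, y) = -1 (r(s, y) = -1*1 = -1)
v(V, j) = -6*V (v(V, j) = V*(-2 - 4) = V*(-6) = -6*V)
v(-9, r(L(2, 4), 0))*(-1069) + 648 = -6*(-9)*(-1069) + 648 = 54*(-1069) + 648 = -57726 + 648 = -57078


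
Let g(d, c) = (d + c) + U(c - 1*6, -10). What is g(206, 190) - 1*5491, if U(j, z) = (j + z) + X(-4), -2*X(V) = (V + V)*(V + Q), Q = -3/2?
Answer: -4943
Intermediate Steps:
Q = -3/2 (Q = -3*½ = -3/2 ≈ -1.5000)
X(V) = -V*(-3/2 + V) (X(V) = -(V + V)*(V - 3/2)/2 = -2*V*(-3/2 + V)/2 = -V*(-3/2 + V))
U(j, z) = -22 + j + z (U(j, z) = (j + z) + (½)*(-4)*(3 - 2*(-4)) = (j + z) + (½)*(-4)*(3 + 8) = (j + z) + (½)*(-4)*11 = (j + z) - 22 = -22 + j + z)
g(d, c) = -38 + d + 2*c (g(d, c) = (d + c) + (-22 + (c - 1*6) - 10) = (c + d) + (-22 + (c - 6) - 10) = (c + d) + (-22 + (-6 + c) - 10) = (c + d) + (-38 + c) = -38 + d + 2*c)
g(206, 190) - 1*5491 = (-38 + 206 + 2*190) - 1*5491 = (-38 + 206 + 380) - 5491 = 548 - 5491 = -4943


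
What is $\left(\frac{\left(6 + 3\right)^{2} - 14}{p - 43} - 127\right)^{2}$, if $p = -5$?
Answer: $\frac{37982569}{2304} \approx 16486.0$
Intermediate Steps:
$\left(\frac{\left(6 + 3\right)^{2} - 14}{p - 43} - 127\right)^{2} = \left(\frac{\left(6 + 3\right)^{2} - 14}{-5 - 43} - 127\right)^{2} = \left(\frac{9^{2} - 14}{-48} - 127\right)^{2} = \left(\left(81 - 14\right) \left(- \frac{1}{48}\right) - 127\right)^{2} = \left(67 \left(- \frac{1}{48}\right) - 127\right)^{2} = \left(- \frac{67}{48} - 127\right)^{2} = \left(- \frac{6163}{48}\right)^{2} = \frac{37982569}{2304}$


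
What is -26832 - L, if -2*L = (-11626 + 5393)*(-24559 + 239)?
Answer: 75766448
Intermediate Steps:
L = -75793280 (L = -(-11626 + 5393)*(-24559 + 239)/2 = -(-6233)*(-24320)/2 = -1/2*151586560 = -75793280)
-26832 - L = -26832 - 1*(-75793280) = -26832 + 75793280 = 75766448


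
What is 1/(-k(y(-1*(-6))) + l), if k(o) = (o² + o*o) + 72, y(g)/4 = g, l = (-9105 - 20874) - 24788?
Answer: -1/55991 ≈ -1.7860e-5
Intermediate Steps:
l = -54767 (l = -29979 - 24788 = -54767)
y(g) = 4*g
k(o) = 72 + 2*o² (k(o) = (o² + o²) + 72 = 2*o² + 72 = 72 + 2*o²)
1/(-k(y(-1*(-6))) + l) = 1/(-(72 + 2*(4*(-1*(-6)))²) - 54767) = 1/(-(72 + 2*(4*6)²) - 54767) = 1/(-(72 + 2*24²) - 54767) = 1/(-(72 + 2*576) - 54767) = 1/(-(72 + 1152) - 54767) = 1/(-1*1224 - 54767) = 1/(-1224 - 54767) = 1/(-55991) = -1/55991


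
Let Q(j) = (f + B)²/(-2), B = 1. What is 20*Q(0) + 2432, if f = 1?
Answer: 2392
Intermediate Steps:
Q(j) = -2 (Q(j) = (1 + 1)²/(-2) = 2²*(-½) = 4*(-½) = -2)
20*Q(0) + 2432 = 20*(-2) + 2432 = -40 + 2432 = 2392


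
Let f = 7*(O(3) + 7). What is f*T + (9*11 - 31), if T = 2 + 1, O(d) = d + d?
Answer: 341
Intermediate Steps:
O(d) = 2*d
T = 3
f = 91 (f = 7*(2*3 + 7) = 7*(6 + 7) = 7*13 = 91)
f*T + (9*11 - 31) = 91*3 + (9*11 - 31) = 273 + (99 - 31) = 273 + 68 = 341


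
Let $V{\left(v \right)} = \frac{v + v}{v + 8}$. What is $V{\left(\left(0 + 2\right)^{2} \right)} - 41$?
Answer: $- \frac{121}{3} \approx -40.333$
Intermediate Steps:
$V{\left(v \right)} = \frac{2 v}{8 + v}$
$V{\left(\left(0 + 2\right)^{2} \right)} - 41 = \frac{2 \left(0 + 2\right)^{2}}{8 + \left(0 + 2\right)^{2}} - 41 = \frac{2 \cdot 2^{2}}{8 + 2^{2}} - 41 = 2 \cdot 4 \frac{1}{8 + 4} - 41 = 2 \cdot 4 \cdot \frac{1}{12} - 41 = \frac{2}{3} - 41 = - \frac{121}{3}$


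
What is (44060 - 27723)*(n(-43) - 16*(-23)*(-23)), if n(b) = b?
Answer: -138978859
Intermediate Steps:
(44060 - 27723)*(n(-43) - 16*(-23)*(-23)) = (44060 - 27723)*(-43 - 16*(-23)*(-23)) = 16337*(-43 + 368*(-23)) = 16337*(-43 - 8464) = 16337*(-8507) = -138978859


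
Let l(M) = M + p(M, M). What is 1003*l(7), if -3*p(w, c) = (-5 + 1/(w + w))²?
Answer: -215645/196 ≈ -1100.2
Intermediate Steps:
p(w, c) = -(-5 + 1/(2*w))²/3 (p(w, c) = -(-5 + 1/(w + w))²/3 = -(-5 + 1/(2*w))²/3)
l(M) = M - (-1 + 10*M)²/(12*M²)
1003*l(7) = 1003*(7 - 1/12*(-1 + 10*7)²/7²) = 1003*(7 - 1/12*1/49*(-1 + 70)²) = 1003*(7 - 1/12*1/49*69²) = 1003*(7 - 1/12*1/49*4761) = 1003*(7 - 1587/196) = 1003*(-215/196) = -215645/196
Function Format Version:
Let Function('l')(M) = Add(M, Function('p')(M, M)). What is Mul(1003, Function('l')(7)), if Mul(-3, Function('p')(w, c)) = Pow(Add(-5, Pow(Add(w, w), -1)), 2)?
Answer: Rational(-215645, 196) ≈ -1100.2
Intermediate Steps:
Function('p')(w, c) = Mul(Rational(-1, 3), Pow(Add(-5, Mul(Rational(1, 2), Pow(w, -1))), 2)) (Function('p')(w, c) = Mul(Rational(-1, 3), Pow(Add(-5, Pow(Add(w, w), -1)), 2)) = Mul(Rational(-1, 3), Pow(Add(-5, Pow(Mul(2, w), -1)), 2)) = Mul(Rational(-1, 3), Pow(Add(-5, Mul(Rational(1, 2), Pow(w, -1))), 2)))
Function('l')(M) = Add(M, Mul(Rational(-1, 12), Pow(M, -2), Pow(Add(-1, Mul(10, M)), 2)))
Mul(1003, Function('l')(7)) = Mul(1003, Add(7, Mul(Rational(-1, 12), Pow(7, -2), Pow(Add(-1, Mul(10, 7)), 2)))) = Mul(1003, Add(7, Mul(Rational(-1, 12), Rational(1, 49), Pow(Add(-1, 70), 2)))) = Mul(1003, Add(7, Mul(Rational(-1, 12), Rational(1, 49), Pow(69, 2)))) = Mul(1003, Add(7, Mul(Rational(-1, 12), Rational(1, 49), 4761))) = Mul(1003, Add(7, Rational(-1587, 196))) = Mul(1003, Rational(-215, 196)) = Rational(-215645, 196)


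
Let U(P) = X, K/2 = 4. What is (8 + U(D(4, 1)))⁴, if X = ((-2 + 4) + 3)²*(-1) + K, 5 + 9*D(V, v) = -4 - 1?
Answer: 6561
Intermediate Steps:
K = 8 (K = 2*4 = 8)
D(V, v) = -10/9 (D(V, v) = -5/9 + (-4 - 1)/9 = -5/9 + (⅑)*(-5) = -5/9 - 5/9 = -10/9)
X = -17 (X = ((-2 + 4) + 3)²*(-1) + 8 = (2 + 3)²*(-1) + 8 = 5²*(-1) + 8 = 25*(-1) + 8 = -25 + 8 = -17)
U(P) = -17
(8 + U(D(4, 1)))⁴ = (8 - 17)⁴ = (-9)⁴ = 6561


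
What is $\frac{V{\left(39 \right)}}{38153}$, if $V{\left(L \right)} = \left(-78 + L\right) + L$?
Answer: $0$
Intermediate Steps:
$V{\left(L \right)} = -78 + 2 L$
$\frac{V{\left(39 \right)}}{38153} = \frac{-78 + 2 \cdot 39}{38153} = \left(-78 + 78\right) \frac{1}{38153} = 0 \cdot \frac{1}{38153} = 0$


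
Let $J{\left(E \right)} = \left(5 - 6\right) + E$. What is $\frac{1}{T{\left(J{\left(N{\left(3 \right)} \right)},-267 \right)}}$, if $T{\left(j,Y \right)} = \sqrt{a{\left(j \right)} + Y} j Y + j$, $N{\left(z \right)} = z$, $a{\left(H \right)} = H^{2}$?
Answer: $\frac{1}{37498016} + \frac{267 i \sqrt{263}}{37498016} \approx 2.6668 \cdot 10^{-8} + 0.00011547 i$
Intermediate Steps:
$J{\left(E \right)} = -1 + E$
$T{\left(j,Y \right)} = j + Y j \sqrt{Y + j^{2}}$ ($T{\left(j,Y \right)} = \sqrt{j^{2} + Y} j Y + j = \sqrt{Y + j^{2}} j Y + j = j \sqrt{Y + j^{2}} Y + j = Y j \sqrt{Y + j^{2}} + j = j + Y j \sqrt{Y + j^{2}}$)
$\frac{1}{T{\left(J{\left(N{\left(3 \right)} \right)},-267 \right)}} = \frac{1}{\left(-1 + 3\right) \left(1 - 267 \sqrt{-267 + \left(-1 + 3\right)^{2}}\right)} = \frac{1}{2 \left(1 - 267 \sqrt{-267 + 2^{2}}\right)} = \frac{1}{2 \left(1 - 267 \sqrt{-267 + 4}\right)} = \frac{1}{2 \left(1 - 267 \sqrt{-263}\right)} = \frac{1}{2 \left(1 - 267 i \sqrt{263}\right)} = \frac{1}{2 - 534 i \sqrt{263}}$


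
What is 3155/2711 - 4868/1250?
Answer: -4626699/1694375 ≈ -2.7306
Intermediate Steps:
3155/2711 - 4868/1250 = 3155*(1/2711) - 4868*1/1250 = 3155/2711 - 2434/625 = -4626699/1694375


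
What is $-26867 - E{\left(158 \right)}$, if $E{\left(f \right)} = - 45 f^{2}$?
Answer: $1096513$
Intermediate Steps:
$-26867 - E{\left(158 \right)} = -26867 - - 45 \cdot 158^{2} = -26867 - \left(-45\right) 24964 = -26867 - -1123380 = -26867 + 1123380 = 1096513$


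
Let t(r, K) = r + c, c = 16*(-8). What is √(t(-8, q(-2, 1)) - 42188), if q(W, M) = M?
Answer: 2*I*√10581 ≈ 205.73*I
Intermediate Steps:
c = -128
t(r, K) = -128 + r (t(r, K) = r - 128 = -128 + r)
√(t(-8, q(-2, 1)) - 42188) = √((-128 - 8) - 42188) = √(-136 - 42188) = √(-42324) = 2*I*√10581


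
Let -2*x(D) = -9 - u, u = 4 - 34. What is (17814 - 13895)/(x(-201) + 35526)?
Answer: 7838/71031 ≈ 0.11035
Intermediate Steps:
u = -30
x(D) = -21/2 (x(D) = -(-9 - 1*(-30))/2 = -(-9 + 30)/2 = -1/2*21 = -21/2)
(17814 - 13895)/(x(-201) + 35526) = (17814 - 13895)/(-21/2 + 35526) = 3919/(71031/2) = 3919*(2/71031) = 7838/71031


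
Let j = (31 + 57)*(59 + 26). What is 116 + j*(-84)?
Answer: -628204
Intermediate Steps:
j = 7480 (j = 88*85 = 7480)
116 + j*(-84) = 116 + 7480*(-84) = 116 - 628320 = -628204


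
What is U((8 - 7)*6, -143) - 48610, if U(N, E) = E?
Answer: -48753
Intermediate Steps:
U((8 - 7)*6, -143) - 48610 = -143 - 48610 = -48753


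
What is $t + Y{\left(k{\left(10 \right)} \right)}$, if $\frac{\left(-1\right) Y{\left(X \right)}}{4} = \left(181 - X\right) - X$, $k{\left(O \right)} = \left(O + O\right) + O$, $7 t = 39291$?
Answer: $5129$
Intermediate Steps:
$t = 5613$ ($t = \frac{1}{7} \cdot 39291 = 5613$)
$k{\left(O \right)} = 3 O$ ($k{\left(O \right)} = 2 O + O = 3 O$)
$Y{\left(X \right)} = -724 + 8 X$ ($Y{\left(X \right)} = - 4 \left(\left(181 - X\right) - X\right) = - 4 \left(181 - 2 X\right) = -724 + 8 X$)
$t + Y{\left(k{\left(10 \right)} \right)} = 5613 - \left(724 - 8 \cdot 3 \cdot 10\right) = 5613 + \left(-724 + 8 \cdot 30\right) = 5613 + \left(-724 + 240\right) = 5613 - 484 = 5129$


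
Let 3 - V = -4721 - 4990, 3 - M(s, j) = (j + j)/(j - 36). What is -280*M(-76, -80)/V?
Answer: -6580/140853 ≈ -0.046715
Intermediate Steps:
M(s, j) = 3 - 2*j/(-36 + j) (M(s, j) = 3 - (j + j)/(j - 36) = 3 - 2*j/(-36 + j))
V = 9714 (V = 3 - (-4721 - 4990) = 3 - 1*(-9711) = 3 + 9711 = 9714)
-280*M(-76, -80)/V = -280*(-108 - 80)/(9714*(-36 - 80)) = -280/(9714/((-188/(-116)))) = -280/(9714/((-1/116*(-188)))) = -280/(9714/(47/29)) = -280/(9714*(29/47)) = -280/281706/47 = -280*47/281706 = -6580/140853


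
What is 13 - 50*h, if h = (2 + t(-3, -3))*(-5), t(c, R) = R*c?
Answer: 2763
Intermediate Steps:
h = -55 (h = (2 - 3*(-3))*(-5) = (2 + 9)*(-5) = 11*(-5) = -55)
13 - 50*h = 13 - 50*(-55) = 13 + 2750 = 2763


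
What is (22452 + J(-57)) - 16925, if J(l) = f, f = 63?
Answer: 5590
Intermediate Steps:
J(l) = 63
(22452 + J(-57)) - 16925 = (22452 + 63) - 16925 = 22515 - 16925 = 5590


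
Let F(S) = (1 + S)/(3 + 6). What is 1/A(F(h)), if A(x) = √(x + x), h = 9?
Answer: 3*√5/10 ≈ 0.67082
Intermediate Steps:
F(S) = ⅑ + S/9 (F(S) = (1 + S)/9 = (1 + S)*(⅑) = ⅑ + S/9)
A(x) = √2*√x (A(x) = √(2*x) = √2*√x)
1/A(F(h)) = 1/(√2*√(⅑ + (⅑)*9)) = 1/(√2*√(⅑ + 1)) = 1/(√2*√(10/9)) = 1/(√2*(√10/3)) = 1/(2*√5/3) = 3*√5/10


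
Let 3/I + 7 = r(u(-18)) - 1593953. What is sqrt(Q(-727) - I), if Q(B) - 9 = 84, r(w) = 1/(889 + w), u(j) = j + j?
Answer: 9*sqrt(2122515339286103654)/1359647879 ≈ 9.6436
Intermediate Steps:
u(j) = 2*j
I = -2559/1359647879 (I = 3/(-7 + (1/(889 + 2*(-18)) - 1593953)) = 3/(-7 + (1/(889 - 36) - 1593953)) = 3/(-7 + (1/853 - 1593953)) = 3/(-7 - 1359641908/853) = 3/(-1359647879/853) = 3*(-853/1359647879) = -2559/1359647879 ≈ -1.8821e-6)
Q(B) = 93 (Q(B) = 9 + 84 = 93)
sqrt(Q(-727) - I) = sqrt(93 - 1*(-2559/1359647879)) = sqrt(93 + 2559/1359647879) = sqrt(126447255306/1359647879) = 9*sqrt(2122515339286103654)/1359647879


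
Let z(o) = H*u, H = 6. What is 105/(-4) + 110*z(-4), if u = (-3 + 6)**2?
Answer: 23655/4 ≈ 5913.8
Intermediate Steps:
u = 9 (u = 3**2 = 9)
z(o) = 54 (z(o) = 6*9 = 54)
105/(-4) + 110*z(-4) = 105/(-4) + 110*54 = 105*(-1/4) + 5940 = -105/4 + 5940 = 23655/4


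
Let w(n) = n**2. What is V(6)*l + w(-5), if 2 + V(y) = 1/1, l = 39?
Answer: -14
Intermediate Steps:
V(y) = -1 (V(y) = -2 + 1/1 = -2 + 1 = -1)
V(6)*l + w(-5) = -1*39 + (-5)**2 = -39 + 25 = -14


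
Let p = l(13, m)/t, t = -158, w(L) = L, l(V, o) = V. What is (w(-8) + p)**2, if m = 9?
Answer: 1630729/24964 ≈ 65.323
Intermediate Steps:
p = -13/158 (p = 13/(-158) = 13*(-1/158) = -13/158 ≈ -0.082278)
(w(-8) + p)**2 = (-8 - 13/158)**2 = (-1277/158)**2 = 1630729/24964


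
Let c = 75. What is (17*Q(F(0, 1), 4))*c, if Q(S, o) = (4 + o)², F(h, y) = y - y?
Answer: 81600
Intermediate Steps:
F(h, y) = 0
(17*Q(F(0, 1), 4))*c = (17*(4 + 4)²)*75 = (17*8²)*75 = (17*64)*75 = 1088*75 = 81600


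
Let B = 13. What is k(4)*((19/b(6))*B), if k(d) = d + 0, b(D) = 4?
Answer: 247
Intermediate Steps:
k(d) = d
k(4)*((19/b(6))*B) = 4*((19/4)*13) = 4*(247/4) = 247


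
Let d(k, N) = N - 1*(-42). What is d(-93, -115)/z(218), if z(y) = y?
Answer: -73/218 ≈ -0.33486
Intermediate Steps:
d(k, N) = 42 + N (d(k, N) = N + 42 = 42 + N)
d(-93, -115)/z(218) = (42 - 115)/218 = -73*1/218 = -73/218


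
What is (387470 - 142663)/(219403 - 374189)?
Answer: -244807/154786 ≈ -1.5816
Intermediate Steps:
(387470 - 142663)/(219403 - 374189) = 244807/(-154786) = 244807*(-1/154786) = -244807/154786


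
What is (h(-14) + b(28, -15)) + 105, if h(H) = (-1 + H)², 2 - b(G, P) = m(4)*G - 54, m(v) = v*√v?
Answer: 162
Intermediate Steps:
m(v) = v^(3/2)
b(G, P) = 56 - 8*G (b(G, P) = 2 - (4^(3/2)*G - 54) = 2 - (8*G - 54) = 2 - (-54 + 8*G) = 2 + (54 - 8*G) = 56 - 8*G)
(h(-14) + b(28, -15)) + 105 = ((-1 - 14)² + (56 - 8*28)) + 105 = ((-15)² + (56 - 224)) + 105 = (225 - 168) + 105 = 57 + 105 = 162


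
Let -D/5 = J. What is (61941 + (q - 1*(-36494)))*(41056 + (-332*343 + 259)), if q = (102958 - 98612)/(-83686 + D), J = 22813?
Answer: -470814838204393/65917 ≈ -7.1425e+9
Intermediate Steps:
D = -114065 (D = -5*22813 = -114065)
q = -4346/197751 (q = (102958 - 98612)/(-83686 - 114065) = 4346/(-197751) = 4346*(-1/197751) = -4346/197751 ≈ -0.021977)
(61941 + (q - 1*(-36494)))*(41056 + (-332*343 + 259)) = (61941 + (-4346/197751 - 1*(-36494)))*(41056 + (-332*343 + 259)) = (61941 + (-4346/197751 + 36494))*(41056 + (-113876 + 259)) = (61941 + 7216720648/197751)*(41056 - 113617) = (19465615339/197751)*(-72561) = -470814838204393/65917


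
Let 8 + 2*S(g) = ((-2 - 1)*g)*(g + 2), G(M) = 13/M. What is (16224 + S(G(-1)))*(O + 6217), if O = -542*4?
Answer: 129612539/2 ≈ 6.4806e+7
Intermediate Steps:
S(g) = -4 - 3*g*(2 + g)/2 (S(g) = -4 + (((-2 - 1)*g)*(g + 2))/2 = -4 + ((-3*g)*(2 + g))/2 = -4 + (-3*g*(2 + g))/2 = -4 - 3*g*(2 + g)/2)
O = -2168
(16224 + S(G(-1)))*(O + 6217) = (16224 + (-4 - 39/(-1) - 3*(13/(-1))²/2))*(-2168 + 6217) = (16224 + (-4 - 39*(-1) - 3*(13*(-1))²/2))*4049 = (16224 + (-4 - 3*(-13) - 3/2*(-13)²))*4049 = (16224 + (-4 + 39 - 3/2*169))*4049 = (16224 + (-4 + 39 - 507/2))*4049 = (16224 - 437/2)*4049 = (32011/2)*4049 = 129612539/2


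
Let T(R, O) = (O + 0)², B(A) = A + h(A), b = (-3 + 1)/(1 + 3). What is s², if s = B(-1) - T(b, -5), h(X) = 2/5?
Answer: 16384/25 ≈ 655.36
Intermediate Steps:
h(X) = ⅖ (h(X) = 2*(⅕) = ⅖)
b = -½ (b = -2/4 = -2*¼ = -½ ≈ -0.50000)
B(A) = ⅖ + A (B(A) = A + ⅖ = ⅖ + A)
T(R, O) = O²
s = -128/5 (s = (⅖ - 1) - 1*(-5)² = -⅗ - 1*25 = -⅗ - 25 = -128/5 ≈ -25.600)
s² = (-128/5)² = 16384/25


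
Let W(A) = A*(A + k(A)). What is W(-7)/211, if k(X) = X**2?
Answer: -294/211 ≈ -1.3934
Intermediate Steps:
W(A) = A*(A + A**2)
W(-7)/211 = ((-7)**2*(1 - 7))/211 = (49*(-6))/211 = (1/211)*(-294) = -294/211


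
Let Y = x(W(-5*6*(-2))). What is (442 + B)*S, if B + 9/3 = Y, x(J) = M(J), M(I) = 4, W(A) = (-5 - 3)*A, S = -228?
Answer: -101004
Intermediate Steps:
W(A) = -8*A
x(J) = 4
Y = 4
B = 1 (B = -3 + 4 = 1)
(442 + B)*S = (442 + 1)*(-228) = 443*(-228) = -101004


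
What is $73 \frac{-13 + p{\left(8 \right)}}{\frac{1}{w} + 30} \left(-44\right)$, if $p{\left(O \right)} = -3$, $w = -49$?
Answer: $\frac{2518208}{1469} \approx 1714.2$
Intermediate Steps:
$73 \frac{-13 + p{\left(8 \right)}}{\frac{1}{w} + 30} \left(-44\right) = 73 \frac{-13 - 3}{\frac{1}{-49} + 30} \left(-44\right) = 73 \left(- \frac{16}{- \frac{1}{49} + 30}\right) \left(-44\right) = 73 \left(- \frac{16}{\frac{1469}{49}}\right) \left(-44\right) = 73 \left(\left(-16\right) \frac{49}{1469}\right) \left(-44\right) = 73 \left(- \frac{784}{1469}\right) \left(-44\right) = \left(- \frac{57232}{1469}\right) \left(-44\right) = \frac{2518208}{1469}$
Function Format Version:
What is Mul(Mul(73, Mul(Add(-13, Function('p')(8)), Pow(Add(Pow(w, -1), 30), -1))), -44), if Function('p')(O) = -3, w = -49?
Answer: Rational(2518208, 1469) ≈ 1714.2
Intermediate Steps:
Mul(Mul(73, Mul(Add(-13, Function('p')(8)), Pow(Add(Pow(w, -1), 30), -1))), -44) = Mul(Mul(73, Mul(Add(-13, -3), Pow(Add(Pow(-49, -1), 30), -1))), -44) = Mul(Mul(73, Mul(-16, Pow(Add(Rational(-1, 49), 30), -1))), -44) = Mul(Mul(73, Mul(-16, Pow(Rational(1469, 49), -1))), -44) = Mul(Mul(73, Mul(-16, Rational(49, 1469))), -44) = Mul(Mul(73, Rational(-784, 1469)), -44) = Mul(Rational(-57232, 1469), -44) = Rational(2518208, 1469)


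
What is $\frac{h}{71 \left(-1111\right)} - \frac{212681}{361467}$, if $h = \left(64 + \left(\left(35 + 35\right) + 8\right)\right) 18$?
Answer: $- \frac{249301403}{401589837} \approx -0.62079$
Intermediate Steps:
$h = 2556$ ($h = \left(64 + \left(70 + 8\right)\right) 18 = \left(64 + 78\right) 18 = 142 \cdot 18 = 2556$)
$\frac{h}{71 \left(-1111\right)} - \frac{212681}{361467} = \frac{2556}{71 \left(-1111\right)} - \frac{212681}{361467} = \frac{2556}{-78881} - \frac{212681}{361467} = 2556 \left(- \frac{1}{78881}\right) - \frac{212681}{361467} = - \frac{36}{1111} - \frac{212681}{361467} = - \frac{249301403}{401589837}$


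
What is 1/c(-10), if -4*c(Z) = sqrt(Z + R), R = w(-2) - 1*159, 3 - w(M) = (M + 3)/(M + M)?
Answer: 8*I*sqrt(663)/663 ≈ 0.31069*I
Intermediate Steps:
w(M) = 3 - (3 + M)/(2*M) (w(M) = 3 - (M + 3)/(M + M) = 3 - (3 + M)/(2*M))
R = -623/4 (R = (1/2)*(-3 + 5*(-2))/(-2) - 1*159 = (1/2)*(-1/2)*(-3 - 10) - 159 = (1/2)*(-1/2)*(-13) - 159 = 13/4 - 159 = -623/4 ≈ -155.75)
c(Z) = -sqrt(-623/4 + Z)/4 (c(Z) = -sqrt(Z - 623/4)/4 = -sqrt(-623/4 + Z)/4)
1/c(-10) = 1/(-sqrt(-623 + 4*(-10))/8) = 1/(-sqrt(-623 - 40)/8) = 1/(-I*sqrt(663)/8) = 8*I*sqrt(663)/663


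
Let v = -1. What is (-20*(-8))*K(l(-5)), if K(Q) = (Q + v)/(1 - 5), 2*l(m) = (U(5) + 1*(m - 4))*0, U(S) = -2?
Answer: 40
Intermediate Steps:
l(m) = 0 (l(m) = ((-2 + 1*(m - 4))*0)/2 = ((-2 + 1*(-4 + m))*0)/2 = ((-2 + (-4 + m))*0)/2 = ((-6 + m)*0)/2 = (½)*0 = 0)
K(Q) = ¼ - Q/4 (K(Q) = (Q - 1)/(1 - 5) = (-1 + Q)/(-4) = (-1 + Q)*(-¼) = ¼ - Q/4)
(-20*(-8))*K(l(-5)) = (-20*(-8))*(¼ - ¼*0) = 160*(¼ + 0) = 160*(¼) = 40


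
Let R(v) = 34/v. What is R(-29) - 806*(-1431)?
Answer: 33448160/29 ≈ 1.1534e+6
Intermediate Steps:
R(-29) - 806*(-1431) = 34/(-29) - 806*(-1431) = 34*(-1/29) + 1153386 = -34/29 + 1153386 = 33448160/29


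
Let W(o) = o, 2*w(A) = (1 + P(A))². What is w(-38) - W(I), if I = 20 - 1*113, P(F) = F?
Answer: 1555/2 ≈ 777.50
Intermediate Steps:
I = -93 (I = 20 - 113 = -93)
w(A) = (1 + A)²/2
w(-38) - W(I) = (1 - 38)²/2 - 1*(-93) = (½)*(-37)² + 93 = (½)*1369 + 93 = 1369/2 + 93 = 1555/2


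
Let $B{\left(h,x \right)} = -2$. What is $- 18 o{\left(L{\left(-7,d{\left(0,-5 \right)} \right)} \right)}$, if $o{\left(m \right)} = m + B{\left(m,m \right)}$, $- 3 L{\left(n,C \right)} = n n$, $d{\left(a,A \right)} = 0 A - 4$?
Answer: $330$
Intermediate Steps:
$d{\left(a,A \right)} = -4$ ($d{\left(a,A \right)} = 0 - 4 = -4$)
$L{\left(n,C \right)} = - \frac{n^{2}}{3}$ ($L{\left(n,C \right)} = - \frac{n n}{3} = - \frac{n^{2}}{3}$)
$o{\left(m \right)} = -2 + m$ ($o{\left(m \right)} = m - 2 = -2 + m$)
$- 18 o{\left(L{\left(-7,d{\left(0,-5 \right)} \right)} \right)} = - 18 \left(-2 - \frac{\left(-7\right)^{2}}{3}\right) = - 18 \left(-2 - \frac{49}{3}\right) = \left(-18\right) \left(- \frac{55}{3}\right) = 330$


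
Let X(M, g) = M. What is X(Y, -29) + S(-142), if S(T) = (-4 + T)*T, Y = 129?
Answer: 20861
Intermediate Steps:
S(T) = T*(-4 + T)
X(Y, -29) + S(-142) = 129 - 142*(-4 - 142) = 129 - 142*(-146) = 129 + 20732 = 20861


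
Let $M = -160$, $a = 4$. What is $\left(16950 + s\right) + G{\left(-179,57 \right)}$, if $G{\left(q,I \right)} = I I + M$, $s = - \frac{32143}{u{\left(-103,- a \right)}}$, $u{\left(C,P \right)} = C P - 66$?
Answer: $\frac{6901351}{346} \approx 19946.0$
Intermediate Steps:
$u{\left(C,P \right)} = -66 + C P$
$s = - \frac{32143}{346}$ ($s = - \frac{32143}{-66 - 103 \left(\left(-1\right) 4\right)} = - \frac{32143}{-66 - -412} = - \frac{32143}{-66 + 412} = - \frac{32143}{346} \approx -92.899$)
$G{\left(q,I \right)} = -160 + I^{2}$ ($G{\left(q,I \right)} = I I - 160 = I^{2} - 160 = -160 + I^{2}$)
$\left(16950 + s\right) + G{\left(-179,57 \right)} = \left(16950 - \frac{32143}{346}\right) - \left(160 - 57^{2}\right) = \frac{5832557}{346} + \left(-160 + 3249\right) = \frac{5832557}{346} + 3089 = \frac{6901351}{346}$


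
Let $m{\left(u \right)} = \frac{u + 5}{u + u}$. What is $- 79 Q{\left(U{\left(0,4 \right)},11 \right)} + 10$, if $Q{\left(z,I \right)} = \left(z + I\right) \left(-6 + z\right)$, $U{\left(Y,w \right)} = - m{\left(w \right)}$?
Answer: $\frac{356377}{64} \approx 5568.4$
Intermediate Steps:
$m{\left(u \right)} = \frac{5 + u}{2 u}$
$U{\left(Y,w \right)} = - \frac{5 + w}{2 w}$
$Q{\left(z,I \right)} = \left(-6 + z\right) \left(I + z\right)$ ($Q{\left(z,I \right)} = \left(I + z\right) \left(-6 + z\right) = \left(-6 + z\right) \left(I + z\right)$)
$- 79 Q{\left(U{\left(0,4 \right)},11 \right)} + 10 = - 79 \left(\left(\frac{-5 - 4}{2 \cdot 4}\right)^{2} - 66 - 6 \frac{-5 - 4}{2 \cdot 4} + 11 \frac{-5 - 4}{2 \cdot 4}\right) + 10 = - 79 \left(\left(\frac{1}{2} \cdot \frac{1}{4} \left(-5 - 4\right)\right)^{2} - 66 - 6 \cdot \frac{1}{2} \cdot \frac{1}{4} \left(-5 - 4\right) + 11 \cdot \frac{1}{2} \cdot \frac{1}{4} \left(-5 - 4\right)\right) + 10 = - 79 \left(\left(\frac{1}{2} \cdot \frac{1}{4} \left(-9\right)\right)^{2} - 66 - 6 \cdot \frac{1}{2} \cdot \frac{1}{4} \left(-9\right) + 11 \cdot \frac{1}{2} \cdot \frac{1}{4} \left(-9\right)\right) + 10 = - 79 \left(\left(- \frac{9}{8}\right)^{2} - 66 - - \frac{27}{4} + 11 \left(- \frac{9}{8}\right)\right) + 10 = - 79 \left(\frac{81}{64} - 66 + \frac{27}{4} - \frac{99}{8}\right) + 10 = \left(-79\right) \left(- \frac{4503}{64}\right) + 10 = \frac{355737}{64} + 10 = \frac{356377}{64}$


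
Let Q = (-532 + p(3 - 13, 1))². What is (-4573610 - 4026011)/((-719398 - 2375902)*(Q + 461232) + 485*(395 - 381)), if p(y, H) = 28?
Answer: 8599621/2213907127610 ≈ 3.8844e-6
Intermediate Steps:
Q = 254016 (Q = (-532 + 28)² = (-504)² = 254016)
(-4573610 - 4026011)/((-719398 - 2375902)*(Q + 461232) + 485*(395 - 381)) = (-4573610 - 4026011)/((-719398 - 2375902)*(254016 + 461232) + 485*(395 - 381)) = -8599621/(-3095300*715248 + 485*14) = -8599621/(-2213907134400 + 6790) = -8599621/(-2213907127610) = -8599621*(-1/2213907127610) = 8599621/2213907127610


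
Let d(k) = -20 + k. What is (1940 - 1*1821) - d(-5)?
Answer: 144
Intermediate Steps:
(1940 - 1*1821) - d(-5) = (1940 - 1*1821) - (-20 - 5) = (1940 - 1821) - 1*(-25) = 119 + 25 = 144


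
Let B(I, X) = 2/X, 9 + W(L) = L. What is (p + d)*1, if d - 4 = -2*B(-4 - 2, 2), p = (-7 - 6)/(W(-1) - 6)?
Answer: 45/16 ≈ 2.8125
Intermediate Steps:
W(L) = -9 + L
p = 13/16 (p = (-7 - 6)/((-9 - 1) - 6) = -13/(-10 - 6) = -13/(-16) = -13*(-1/16) = 13/16 ≈ 0.81250)
d = 2 (d = 4 - 4/2 = 4 - 2*1 = 4 - 2 = 2)
(p + d)*1 = (13/16 + 2)*1 = (45/16)*1 = 45/16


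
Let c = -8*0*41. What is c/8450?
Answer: 0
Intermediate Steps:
c = 0 (c = 0*41 = 0)
c/8450 = 0/8450 = 0*(1/8450) = 0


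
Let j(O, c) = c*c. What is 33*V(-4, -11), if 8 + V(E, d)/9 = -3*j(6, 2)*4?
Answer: -16632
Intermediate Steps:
j(O, c) = c²
V(E, d) = -504 (V(E, d) = -72 + 9*(-3*2²*4) = -72 + 9*(-3*4*4) = -72 + 9*(-12*4) = -72 + 9*(-48) = -72 - 432 = -504)
33*V(-4, -11) = 33*(-504) = -16632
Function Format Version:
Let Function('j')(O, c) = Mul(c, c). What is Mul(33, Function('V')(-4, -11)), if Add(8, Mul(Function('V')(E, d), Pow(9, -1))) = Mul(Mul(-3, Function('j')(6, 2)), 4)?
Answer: -16632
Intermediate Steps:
Function('j')(O, c) = Pow(c, 2)
Function('V')(E, d) = -504 (Function('V')(E, d) = Add(-72, Mul(9, Mul(Mul(-3, Pow(2, 2)), 4))) = Add(-72, Mul(9, Mul(Mul(-3, 4), 4))) = Add(-72, Mul(9, Mul(-12, 4))) = Add(-72, Mul(9, -48)) = Add(-72, -432) = -504)
Mul(33, Function('V')(-4, -11)) = Mul(33, -504) = -16632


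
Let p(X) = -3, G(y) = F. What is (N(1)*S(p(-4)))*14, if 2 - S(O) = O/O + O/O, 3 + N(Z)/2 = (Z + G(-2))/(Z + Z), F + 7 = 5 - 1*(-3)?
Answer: 0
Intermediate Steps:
F = 1 (F = -7 + (5 - 1*(-3)) = -7 + (5 + 3) = -7 + 8 = 1)
G(y) = 1
N(Z) = -6 + (1 + Z)/Z (N(Z) = -6 + 2*((Z + 1)/(Z + Z)) = -6 + 2*((1 + Z)/((2*Z))) = -6 + 2*((1 + Z)*(1/(2*Z))) = -6 + 2*((1 + Z)/(2*Z)) = -6 + (1 + Z)/Z)
S(O) = 0 (S(O) = 2 - (O/O + O/O) = 2 - (1 + 1) = 2 - 1*2 = 2 - 2 = 0)
(N(1)*S(p(-4)))*14 = ((-5 + 1/1)*0)*14 = ((-5 + 1)*0)*14 = -4*0*14 = 0*14 = 0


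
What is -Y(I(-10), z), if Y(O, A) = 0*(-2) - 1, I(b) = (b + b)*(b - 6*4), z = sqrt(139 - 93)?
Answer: 1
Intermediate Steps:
z = sqrt(46) ≈ 6.7823
I(b) = 2*b*(-24 + b) (I(b) = (2*b)*(b - 24) = (2*b)*(-24 + b) = 2*b*(-24 + b))
Y(O, A) = -1 (Y(O, A) = 0 - 1 = -1)
-Y(I(-10), z) = -1*(-1) = 1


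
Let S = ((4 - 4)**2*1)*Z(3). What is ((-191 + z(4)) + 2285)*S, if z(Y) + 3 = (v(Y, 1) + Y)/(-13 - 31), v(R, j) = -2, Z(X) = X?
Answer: 0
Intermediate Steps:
z(Y) = -65/22 - Y/44 (z(Y) = -3 + (-2 + Y)/(-13 - 31) = -3 + (-2 + Y)/(-44) = -3 + (-2 + Y)*(-1/44) = -3 + (1/22 - Y/44) = -65/22 - Y/44)
S = 0 (S = ((4 - 4)**2*1)*3 = (0**2*1)*3 = (0*1)*3 = 0*3 = 0)
((-191 + z(4)) + 2285)*S = ((-191 + (-65/22 - 1/44*4)) + 2285)*0 = ((-191 + (-65/22 - 1/11)) + 2285)*0 = ((-191 - 67/22) + 2285)*0 = (-4269/22 + 2285)*0 = (46001/22)*0 = 0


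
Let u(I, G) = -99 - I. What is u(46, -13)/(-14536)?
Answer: 145/14536 ≈ 0.0099752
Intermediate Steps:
u(46, -13)/(-14536) = (-99 - 1*46)/(-14536) = (-99 - 46)*(-1/14536) = -145*(-1/14536) = 145/14536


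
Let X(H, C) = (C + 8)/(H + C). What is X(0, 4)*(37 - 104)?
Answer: -201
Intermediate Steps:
X(H, C) = (8 + C)/(C + H)
X(0, 4)*(37 - 104) = ((8 + 4)/(4 + 0))*(37 - 104) = (12/4)*(-67) = ((¼)*12)*(-67) = 3*(-67) = -201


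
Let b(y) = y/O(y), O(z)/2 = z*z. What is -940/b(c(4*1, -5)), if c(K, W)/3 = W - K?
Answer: 50760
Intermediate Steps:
c(K, W) = -3*K + 3*W (c(K, W) = 3*(W - K) = -3*K + 3*W)
O(z) = 2*z² (O(z) = 2*(z*z) = 2*z²)
b(y) = 1/(2*y) (b(y) = y/((2*y²)) = y*(1/(2*y²)) = 1/(2*y))
-940/b(c(4*1, -5)) = -940/(1/(2*(-12 + 3*(-5)))) = -940/(1/(2*(-3*4 - 15))) = -940/(1/(2*(-12 - 15))) = -940/((½)/(-27)) = -940/((½)*(-1/27)) = -940/(-1/54) = -940*(-54) = 50760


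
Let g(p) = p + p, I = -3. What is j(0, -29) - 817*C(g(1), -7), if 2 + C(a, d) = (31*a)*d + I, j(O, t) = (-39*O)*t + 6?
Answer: 358669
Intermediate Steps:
j(O, t) = 6 - 39*O*t (j(O, t) = -39*O*t + 6 = 6 - 39*O*t)
g(p) = 2*p
C(a, d) = -5 + 31*a*d (C(a, d) = -2 + ((31*a)*d - 3) = -2 + (31*a*d - 3) = -2 + (-3 + 31*a*d) = -5 + 31*a*d)
j(0, -29) - 817*C(g(1), -7) = (6 - 39*0*(-29)) - 817*(-5 + 31*(2*1)*(-7)) = (6 + 0) - 817*(-5 + 31*2*(-7)) = 6 - 817*(-5 - 434) = 6 - 817*(-439) = 6 + 358663 = 358669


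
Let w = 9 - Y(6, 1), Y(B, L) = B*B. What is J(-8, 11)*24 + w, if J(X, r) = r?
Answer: 237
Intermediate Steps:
Y(B, L) = B**2
w = -27 (w = 9 - 1*6**2 = 9 - 1*36 = 9 - 36 = -27)
J(-8, 11)*24 + w = 11*24 - 27 = 264 - 27 = 237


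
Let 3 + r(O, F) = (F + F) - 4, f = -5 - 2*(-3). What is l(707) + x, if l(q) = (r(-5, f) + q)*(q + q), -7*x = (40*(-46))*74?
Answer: 7084556/7 ≈ 1.0121e+6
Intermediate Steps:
f = 1 (f = -5 + 6 = 1)
r(O, F) = -7 + 2*F (r(O, F) = -3 + ((F + F) - 4) = -3 + (2*F - 4) = -3 + (-4 + 2*F) = -7 + 2*F)
x = 136160/7 (x = -40*(-46)*74/7 = -(-1840)*74/7 = -1/7*(-136160) = 136160/7 ≈ 19451.)
l(q) = 2*q*(-5 + q) (l(q) = ((-7 + 2*1) + q)*(q + q) = ((-7 + 2) + q)*(2*q) = (-5 + q)*(2*q) = 2*q*(-5 + q))
l(707) + x = 2*707*(-5 + 707) + 136160/7 = 2*707*702 + 136160/7 = 992628 + 136160/7 = 7084556/7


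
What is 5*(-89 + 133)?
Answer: 220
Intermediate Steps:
5*(-89 + 133) = 5*44 = 220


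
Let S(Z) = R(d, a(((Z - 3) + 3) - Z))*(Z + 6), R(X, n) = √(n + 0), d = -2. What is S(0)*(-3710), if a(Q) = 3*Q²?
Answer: 0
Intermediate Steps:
R(X, n) = √n
S(Z) = 0 (S(Z) = √(3*(((Z - 3) + 3) - Z)²)*(Z + 6) = √(3*(((-3 + Z) + 3) - Z)²)*(6 + Z) = √(3*(Z - Z)²)*(6 + Z) = √(3*0²)*(6 + Z) = √(3*0)*(6 + Z) = √0*(6 + Z) = 0*(6 + Z) = 0)
S(0)*(-3710) = 0*(-3710) = 0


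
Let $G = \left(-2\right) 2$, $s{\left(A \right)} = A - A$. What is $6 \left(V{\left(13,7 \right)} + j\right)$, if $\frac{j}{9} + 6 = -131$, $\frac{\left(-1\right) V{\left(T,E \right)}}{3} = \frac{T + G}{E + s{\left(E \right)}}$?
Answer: $- \frac{51948}{7} \approx -7421.1$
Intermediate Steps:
$s{\left(A \right)} = 0$
$G = -4$
$V{\left(T,E \right)} = - \frac{3 \left(-4 + T\right)}{E}$ ($V{\left(T,E \right)} = - 3 \frac{T - 4}{E + 0} = - 3 \frac{-4 + T}{E} = - \frac{3 \left(-4 + T\right)}{E}$)
$j = -1233$ ($j = -54 + 9 \left(-131\right) = -54 - 1179 = -1233$)
$6 \left(V{\left(13,7 \right)} + j\right) = 6 \left(\frac{3 \left(4 - 13\right)}{7} - 1233\right) = 6 \left(3 \cdot \frac{1}{7} \left(4 - 13\right) - 1233\right) = 6 \left(3 \cdot \frac{1}{7} \left(-9\right) - 1233\right) = 6 \left(- \frac{27}{7} - 1233\right) = 6 \left(- \frac{8658}{7}\right) = - \frac{51948}{7}$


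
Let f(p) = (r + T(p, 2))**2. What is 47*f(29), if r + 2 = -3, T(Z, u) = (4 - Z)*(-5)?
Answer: 676800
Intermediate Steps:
T(Z, u) = -20 + 5*Z
r = -5 (r = -2 - 3 = -5)
f(p) = (-25 + 5*p)**2 (f(p) = (-5 + (-20 + 5*p))**2 = (-25 + 5*p)**2)
47*f(29) = 47*(25*(-5 + 29)**2) = 47*(25*24**2) = 47*(25*576) = 47*14400 = 676800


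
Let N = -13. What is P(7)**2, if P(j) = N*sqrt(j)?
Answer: 1183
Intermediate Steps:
P(j) = -13*sqrt(j)
P(7)**2 = (-13*sqrt(7))**2 = 1183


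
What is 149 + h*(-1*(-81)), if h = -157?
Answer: -12568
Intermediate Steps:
149 + h*(-1*(-81)) = 149 - (-157)*(-81) = 149 - 157*81 = 149 - 12717 = -12568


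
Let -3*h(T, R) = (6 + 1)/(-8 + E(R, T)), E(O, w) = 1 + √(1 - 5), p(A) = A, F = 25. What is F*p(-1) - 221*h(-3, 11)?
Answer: -14804/159 - 3094*I/159 ≈ -93.107 - 19.459*I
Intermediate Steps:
E(O, w) = 1 + 2*I (E(O, w) = 1 + √(-4) = 1 + 2*I)
h(T, R) = -7*(-7 - 2*I)/159 (h(T, R) = -(6 + 1)/(3*(-8 + (1 + 2*I))) = -7/(3*(-7 + 2*I)) = -7*(-7 - 2*I)/53/3 = -7*(-7 - 2*I)/159)
F*p(-1) - 221*h(-3, 11) = 25*(-1) - 221*(49/159 + 14*I/159) = -25 + (-10829/159 - 3094*I/159) = -14804/159 - 3094*I/159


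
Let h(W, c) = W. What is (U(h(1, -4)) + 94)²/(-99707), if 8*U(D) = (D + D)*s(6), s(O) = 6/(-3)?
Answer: -34969/398828 ≈ -0.087679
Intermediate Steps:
s(O) = -2 (s(O) = 6*(-⅓) = -2)
U(D) = -D/2 (U(D) = ((D + D)*(-2))/8 = ((2*D)*(-2))/8 = (-4*D)/8 = -D/2)
(U(h(1, -4)) + 94)²/(-99707) = (-½*1 + 94)²/(-99707) = (-½ + 94)²*(-1/99707) = (187/2)²*(-1/99707) = (34969/4)*(-1/99707) = -34969/398828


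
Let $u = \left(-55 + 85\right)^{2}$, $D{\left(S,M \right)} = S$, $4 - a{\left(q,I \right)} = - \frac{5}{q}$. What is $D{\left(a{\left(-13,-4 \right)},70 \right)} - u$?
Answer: $- \frac{11653}{13} \approx -896.38$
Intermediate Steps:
$a{\left(q,I \right)} = 4 + \frac{5}{q}$ ($a{\left(q,I \right)} = 4 - - \frac{5}{q} = 4 + \frac{5}{q}$)
$u = 900$ ($u = 30^{2} = 900$)
$D{\left(a{\left(-13,-4 \right)},70 \right)} - u = \left(4 + \frac{5}{-13}\right) - 900 = \left(4 + 5 \left(- \frac{1}{13}\right)\right) - 900 = \left(4 - \frac{5}{13}\right) - 900 = \frac{47}{13} - 900 = - \frac{11653}{13}$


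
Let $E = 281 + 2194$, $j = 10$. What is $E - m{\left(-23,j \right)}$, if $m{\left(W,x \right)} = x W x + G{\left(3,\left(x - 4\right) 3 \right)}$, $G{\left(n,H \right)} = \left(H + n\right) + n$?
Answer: $4751$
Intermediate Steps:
$G{\left(n,H \right)} = H + 2 n$
$E = 2475$
$m{\left(W,x \right)} = -6 + 3 x + W x^{2}$ ($m{\left(W,x \right)} = x W x + \left(\left(x - 4\right) 3 + 2 \cdot 3\right) = W x x + \left(\left(-4 + x\right) 3 + 6\right) = W x^{2} + \left(\left(-12 + 3 x\right) + 6\right) = W x^{2} + \left(-6 + 3 x\right) = -6 + 3 x + W x^{2}$)
$E - m{\left(-23,j \right)} = 2475 - \left(-6 + 3 \cdot 10 - 23 \cdot 10^{2}\right) = 2475 - \left(-6 + 30 - 2300\right) = 2475 - -2276 = 2475 + 2276 = 4751$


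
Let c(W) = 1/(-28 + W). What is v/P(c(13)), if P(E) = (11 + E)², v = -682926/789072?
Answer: -25609725/3537146752 ≈ -0.0072402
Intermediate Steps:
v = -113821/131512 (v = -682926*1/789072 = -113821/131512 ≈ -0.86548)
v/P(c(13)) = -113821/(131512*(11 + 1/(-28 + 13))²) = -113821/(131512*(11 + 1/(-15))²) = -113821/(131512*(11 - 1/15)²) = -113821/(131512*((164/15)²)) = -113821/(131512*26896/225) = -113821/131512*225/26896 = -25609725/3537146752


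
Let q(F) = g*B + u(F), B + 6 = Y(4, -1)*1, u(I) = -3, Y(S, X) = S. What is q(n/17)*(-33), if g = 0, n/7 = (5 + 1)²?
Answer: 99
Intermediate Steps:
n = 252 (n = 7*(5 + 1)² = 7*6² = 7*36 = 252)
B = -2 (B = -6 + 4*1 = -6 + 4 = -2)
q(F) = -3 (q(F) = 0*(-2) - 3 = 0 - 3 = -3)
q(n/17)*(-33) = -3*(-33) = 99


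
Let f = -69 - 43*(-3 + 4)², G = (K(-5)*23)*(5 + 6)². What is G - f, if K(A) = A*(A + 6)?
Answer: -13803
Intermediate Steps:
K(A) = A*(6 + A)
G = -13915 (G = (-5*(6 - 5)*23)*(5 + 6)² = (-5*1*23)*11² = -5*23*121 = -115*121 = -13915)
f = -112 (f = -69 - 43*1² = -69 - 43*1 = -69 - 43 = -112)
G - f = -13915 - 1*(-112) = -13915 + 112 = -13803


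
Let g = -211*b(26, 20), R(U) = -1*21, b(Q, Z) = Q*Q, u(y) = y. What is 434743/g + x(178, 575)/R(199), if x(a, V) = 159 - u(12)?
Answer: -1433195/142636 ≈ -10.048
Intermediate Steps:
b(Q, Z) = Q²
R(U) = -21
g = -142636 (g = -211*26² = -211*676 = -142636)
x(a, V) = 147 (x(a, V) = 159 - 1*12 = 159 - 12 = 147)
434743/g + x(178, 575)/R(199) = 434743/(-142636) + 147/(-21) = 434743*(-1/142636) + 147*(-1/21) = -434743/142636 - 7 = -1433195/142636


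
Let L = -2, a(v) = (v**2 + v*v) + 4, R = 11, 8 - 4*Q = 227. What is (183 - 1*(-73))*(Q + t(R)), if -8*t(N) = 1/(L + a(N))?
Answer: -854984/61 ≈ -14016.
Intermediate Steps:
Q = -219/4 (Q = 2 - 1/4*227 = 2 - 227/4 = -219/4 ≈ -54.750)
a(v) = 4 + 2*v**2 (a(v) = (v**2 + v**2) + 4 = 2*v**2 + 4 = 4 + 2*v**2)
t(N) = -1/(8*(2 + 2*N**2)) (t(N) = -1/(8*(-2 + (4 + 2*N**2))) = -1/(8*(2 + 2*N**2)))
(183 - 1*(-73))*(Q + t(R)) = (183 - 1*(-73))*(-219/4 - 1/(16 + 16*11**2)) = (183 + 73)*(-219/4 - 1/(16 + 16*121)) = 256*(-219/4 - 1/(16 + 1936)) = 256*(-219/4 - 1/1952) = 256*(-106873/1952) = -854984/61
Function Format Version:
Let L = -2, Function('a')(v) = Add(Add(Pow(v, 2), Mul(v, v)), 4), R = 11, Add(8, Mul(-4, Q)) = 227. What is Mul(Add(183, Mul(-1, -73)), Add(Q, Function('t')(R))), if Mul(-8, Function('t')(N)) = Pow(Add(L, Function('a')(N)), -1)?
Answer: Rational(-854984, 61) ≈ -14016.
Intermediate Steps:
Q = Rational(-219, 4) (Q = Add(2, Mul(Rational(-1, 4), 227)) = Add(2, Rational(-227, 4)) = Rational(-219, 4) ≈ -54.750)
Function('a')(v) = Add(4, Mul(2, Pow(v, 2))) (Function('a')(v) = Add(Add(Pow(v, 2), Pow(v, 2)), 4) = Add(Mul(2, Pow(v, 2)), 4) = Add(4, Mul(2, Pow(v, 2))))
Function('t')(N) = Mul(Rational(-1, 8), Pow(Add(2, Mul(2, Pow(N, 2))), -1)) (Function('t')(N) = Mul(Rational(-1, 8), Pow(Add(-2, Add(4, Mul(2, Pow(N, 2)))), -1)) = Mul(Rational(-1, 8), Pow(Add(2, Mul(2, Pow(N, 2))), -1)))
Mul(Add(183, Mul(-1, -73)), Add(Q, Function('t')(R))) = Mul(Add(183, Mul(-1, -73)), Add(Rational(-219, 4), Mul(-1, Pow(Add(16, Mul(16, Pow(11, 2))), -1)))) = Mul(Add(183, 73), Add(Rational(-219, 4), Mul(-1, Pow(Add(16, Mul(16, 121)), -1)))) = Mul(256, Add(Rational(-219, 4), Mul(-1, Pow(Add(16, 1936), -1)))) = Mul(256, Add(Rational(-219, 4), Mul(-1, Pow(1952, -1)))) = Mul(256, Add(Rational(-219, 4), Mul(-1, Rational(1, 1952)))) = Mul(256, Add(Rational(-219, 4), Rational(-1, 1952))) = Mul(256, Rational(-106873, 1952)) = Rational(-854984, 61)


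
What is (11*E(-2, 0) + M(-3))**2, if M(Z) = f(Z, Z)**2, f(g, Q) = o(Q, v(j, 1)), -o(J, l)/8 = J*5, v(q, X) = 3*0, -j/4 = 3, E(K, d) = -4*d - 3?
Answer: 206410689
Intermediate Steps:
E(K, d) = -3 - 4*d
j = -12 (j = -4*3 = -12)
v(q, X) = 0
o(J, l) = -40*J (o(J, l) = -8*J*5 = -40*J)
f(g, Q) = -40*Q
M(Z) = 1600*Z**2 (M(Z) = (-40*Z)**2 = 1600*Z**2)
(11*E(-2, 0) + M(-3))**2 = (11*(-3 - 4*0) + 1600*(-3)**2)**2 = (11*(-3 + 0) + 1600*9)**2 = (11*(-3) + 14400)**2 = (-33 + 14400)**2 = 14367**2 = 206410689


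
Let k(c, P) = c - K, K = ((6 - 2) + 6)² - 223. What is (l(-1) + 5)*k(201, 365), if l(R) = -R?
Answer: 1944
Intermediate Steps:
K = -123 (K = (4 + 6)² - 223 = 10² - 223 = 100 - 223 = -123)
k(c, P) = 123 + c (k(c, P) = c - 1*(-123) = c + 123 = 123 + c)
(l(-1) + 5)*k(201, 365) = (-1*(-1) + 5)*(123 + 201) = (1 + 5)*324 = 6*324 = 1944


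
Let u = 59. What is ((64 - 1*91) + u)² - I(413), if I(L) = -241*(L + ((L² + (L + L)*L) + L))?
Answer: 123521477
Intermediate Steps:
I(L) = -723*L² - 482*L (I(L) = -241*(L + ((L² + (2*L)*L) + L)) = -241*(L + ((L² + 2*L²) + L)) = -241*(L + (3*L² + L)) = -241*(L + (L + 3*L²)) = -241*(2*L + 3*L²) = -723*L² - 482*L)
((64 - 1*91) + u)² - I(413) = ((64 - 1*91) + 59)² - (-241)*413*(2 + 3*413) = ((64 - 91) + 59)² - (-241)*413*(2 + 1239) = (-27 + 59)² - (-241)*413*1241 = 32² - 1*(-123520453) = 1024 + 123520453 = 123521477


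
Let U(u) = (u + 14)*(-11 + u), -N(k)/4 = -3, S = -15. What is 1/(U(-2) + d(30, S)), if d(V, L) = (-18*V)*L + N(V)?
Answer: 1/7956 ≈ 0.00012569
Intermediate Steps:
N(k) = 12 (N(k) = -4*(-3) = 12)
U(u) = (-11 + u)*(14 + u) (U(u) = (14 + u)*(-11 + u) = (-11 + u)*(14 + u))
d(V, L) = 12 - 18*L*V (d(V, L) = (-18*V)*L + 12 = -18*L*V + 12 = 12 - 18*L*V)
1/(U(-2) + d(30, S)) = 1/((-154 + (-2)**2 + 3*(-2)) + (12 - 18*(-15)*30)) = 1/((-154 + 4 - 6) + (12 + 8100)) = 1/(-156 + 8112) = 1/7956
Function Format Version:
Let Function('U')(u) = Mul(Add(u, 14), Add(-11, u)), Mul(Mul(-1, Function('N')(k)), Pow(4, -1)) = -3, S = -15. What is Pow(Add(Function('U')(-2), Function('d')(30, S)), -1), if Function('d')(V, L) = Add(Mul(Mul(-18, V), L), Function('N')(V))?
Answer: Rational(1, 7956) ≈ 0.00012569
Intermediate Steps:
Function('N')(k) = 12 (Function('N')(k) = Mul(-4, -3) = 12)
Function('U')(u) = Mul(Add(-11, u), Add(14, u)) (Function('U')(u) = Mul(Add(14, u), Add(-11, u)) = Mul(Add(-11, u), Add(14, u)))
Function('d')(V, L) = Add(12, Mul(-18, L, V)) (Function('d')(V, L) = Add(Mul(Mul(-18, V), L), 12) = Add(Mul(-18, L, V), 12) = Add(12, Mul(-18, L, V)))
Pow(Add(Function('U')(-2), Function('d')(30, S)), -1) = Pow(Add(Add(-154, Pow(-2, 2), Mul(3, -2)), Add(12, Mul(-18, -15, 30))), -1) = Pow(Add(Add(-154, 4, -6), Add(12, 8100)), -1) = Pow(Add(-156, 8112), -1) = Pow(7956, -1) = Rational(1, 7956)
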